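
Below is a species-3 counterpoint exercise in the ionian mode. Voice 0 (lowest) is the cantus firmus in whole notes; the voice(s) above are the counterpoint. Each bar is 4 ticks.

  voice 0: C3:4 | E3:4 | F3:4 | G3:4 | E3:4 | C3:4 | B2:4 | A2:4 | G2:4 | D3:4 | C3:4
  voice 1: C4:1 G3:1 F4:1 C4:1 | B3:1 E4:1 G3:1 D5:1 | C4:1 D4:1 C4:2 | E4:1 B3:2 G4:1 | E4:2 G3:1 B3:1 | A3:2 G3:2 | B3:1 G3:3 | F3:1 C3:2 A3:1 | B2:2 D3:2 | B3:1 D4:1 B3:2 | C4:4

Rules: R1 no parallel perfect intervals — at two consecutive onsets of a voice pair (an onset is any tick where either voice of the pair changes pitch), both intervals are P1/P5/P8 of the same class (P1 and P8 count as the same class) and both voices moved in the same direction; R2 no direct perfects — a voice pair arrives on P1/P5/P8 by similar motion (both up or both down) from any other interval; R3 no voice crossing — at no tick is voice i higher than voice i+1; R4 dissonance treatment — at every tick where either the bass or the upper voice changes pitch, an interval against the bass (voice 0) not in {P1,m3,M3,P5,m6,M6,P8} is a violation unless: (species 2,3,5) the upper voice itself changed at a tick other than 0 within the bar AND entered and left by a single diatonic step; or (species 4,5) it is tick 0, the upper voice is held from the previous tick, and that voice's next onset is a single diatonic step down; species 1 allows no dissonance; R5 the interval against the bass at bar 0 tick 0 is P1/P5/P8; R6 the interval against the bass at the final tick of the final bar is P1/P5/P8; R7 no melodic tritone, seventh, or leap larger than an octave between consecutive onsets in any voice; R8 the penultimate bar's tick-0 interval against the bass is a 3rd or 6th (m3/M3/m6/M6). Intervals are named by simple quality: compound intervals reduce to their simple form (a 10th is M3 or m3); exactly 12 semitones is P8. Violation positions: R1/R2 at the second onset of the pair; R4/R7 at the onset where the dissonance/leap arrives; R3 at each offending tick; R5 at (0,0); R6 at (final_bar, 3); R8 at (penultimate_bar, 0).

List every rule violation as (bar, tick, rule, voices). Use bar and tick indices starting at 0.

bar 0: v0=C3 v1=C4 downbeat P8
bar 1: v0=E3 v1=B3 downbeat P5
bar 2: v0=F3 v1=C4 downbeat P5
bar 3: v0=G3 v1=E4 downbeat M6
bar 4: v0=E3 v1=E4 downbeat P8
bar 5: v0=C3 v1=A3 downbeat M6
bar 6: v0=B2 v1=B3 downbeat P8
bar 7: v0=A2 v1=F3 downbeat m6
bar 8: v0=G2 v1=B2 downbeat M3
bar 9: v0=D3 v1=B3 downbeat M6
bar 10: v0=C3 v1=C4 downbeat P8
  -> R4 @ bar 0 tick 2 v(0, 1): C3/F4 P4 untreated
  -> R7 @ bar 0 tick 2 v(1,): G3->F4 leap 10st
  -> R4 @ bar 1 tick 3 v(0, 1): E3/D5 m7 untreated
  -> R7 @ bar 1 tick 3 v(1,): G3->D5 leap 19st
  -> R7 @ bar 2 tick 0 v(1,): D5->C4 leap 14st
  -> R1 @ bar 4 tick 0 v(0, 1): G3/G4 P8 -> E3/E4 P8 similar
  -> R7 @ bar 8 tick 0 v(1,): A3->B2 leap 10st

(0, 2, R4, (0, 1))
(0, 2, R7, (1,))
(1, 3, R4, (0, 1))
(1, 3, R7, (1,))
(2, 0, R7, (1,))
(4, 0, R1, (0, 1))
(8, 0, R7, (1,))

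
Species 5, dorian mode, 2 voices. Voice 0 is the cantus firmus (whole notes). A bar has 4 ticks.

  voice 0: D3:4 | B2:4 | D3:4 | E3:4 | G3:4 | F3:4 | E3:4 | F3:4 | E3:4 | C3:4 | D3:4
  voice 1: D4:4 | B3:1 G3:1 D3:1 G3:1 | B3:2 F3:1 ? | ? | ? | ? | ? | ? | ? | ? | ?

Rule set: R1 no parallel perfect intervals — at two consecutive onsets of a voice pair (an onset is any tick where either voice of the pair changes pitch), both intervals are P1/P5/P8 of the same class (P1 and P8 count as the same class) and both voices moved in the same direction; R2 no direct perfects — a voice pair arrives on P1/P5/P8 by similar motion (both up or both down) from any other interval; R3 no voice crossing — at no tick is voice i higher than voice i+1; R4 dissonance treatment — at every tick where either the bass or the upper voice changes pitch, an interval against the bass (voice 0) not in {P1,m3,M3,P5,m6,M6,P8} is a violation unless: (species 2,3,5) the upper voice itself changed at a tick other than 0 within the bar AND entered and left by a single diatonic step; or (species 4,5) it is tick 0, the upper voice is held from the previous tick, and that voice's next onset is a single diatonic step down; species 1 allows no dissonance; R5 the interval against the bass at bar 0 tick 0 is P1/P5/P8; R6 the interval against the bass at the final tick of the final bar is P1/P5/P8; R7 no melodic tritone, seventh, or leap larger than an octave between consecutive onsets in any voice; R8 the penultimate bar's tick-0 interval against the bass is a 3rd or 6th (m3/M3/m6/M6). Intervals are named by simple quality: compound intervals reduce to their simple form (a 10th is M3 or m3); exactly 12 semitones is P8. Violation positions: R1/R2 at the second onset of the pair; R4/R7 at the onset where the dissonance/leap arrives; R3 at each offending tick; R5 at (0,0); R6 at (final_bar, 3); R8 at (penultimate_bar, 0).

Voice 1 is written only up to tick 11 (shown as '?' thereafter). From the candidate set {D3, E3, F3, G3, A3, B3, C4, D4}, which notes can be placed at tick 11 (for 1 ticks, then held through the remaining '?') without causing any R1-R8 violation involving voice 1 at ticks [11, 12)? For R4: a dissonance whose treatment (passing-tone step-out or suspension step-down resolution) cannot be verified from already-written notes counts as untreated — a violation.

D3: legal
E3: violates R4
F3: legal
G3: violates R4
A3: legal
B3: violates R7
C4: violates R4
D4: legal

{A3, D3, D4, F3}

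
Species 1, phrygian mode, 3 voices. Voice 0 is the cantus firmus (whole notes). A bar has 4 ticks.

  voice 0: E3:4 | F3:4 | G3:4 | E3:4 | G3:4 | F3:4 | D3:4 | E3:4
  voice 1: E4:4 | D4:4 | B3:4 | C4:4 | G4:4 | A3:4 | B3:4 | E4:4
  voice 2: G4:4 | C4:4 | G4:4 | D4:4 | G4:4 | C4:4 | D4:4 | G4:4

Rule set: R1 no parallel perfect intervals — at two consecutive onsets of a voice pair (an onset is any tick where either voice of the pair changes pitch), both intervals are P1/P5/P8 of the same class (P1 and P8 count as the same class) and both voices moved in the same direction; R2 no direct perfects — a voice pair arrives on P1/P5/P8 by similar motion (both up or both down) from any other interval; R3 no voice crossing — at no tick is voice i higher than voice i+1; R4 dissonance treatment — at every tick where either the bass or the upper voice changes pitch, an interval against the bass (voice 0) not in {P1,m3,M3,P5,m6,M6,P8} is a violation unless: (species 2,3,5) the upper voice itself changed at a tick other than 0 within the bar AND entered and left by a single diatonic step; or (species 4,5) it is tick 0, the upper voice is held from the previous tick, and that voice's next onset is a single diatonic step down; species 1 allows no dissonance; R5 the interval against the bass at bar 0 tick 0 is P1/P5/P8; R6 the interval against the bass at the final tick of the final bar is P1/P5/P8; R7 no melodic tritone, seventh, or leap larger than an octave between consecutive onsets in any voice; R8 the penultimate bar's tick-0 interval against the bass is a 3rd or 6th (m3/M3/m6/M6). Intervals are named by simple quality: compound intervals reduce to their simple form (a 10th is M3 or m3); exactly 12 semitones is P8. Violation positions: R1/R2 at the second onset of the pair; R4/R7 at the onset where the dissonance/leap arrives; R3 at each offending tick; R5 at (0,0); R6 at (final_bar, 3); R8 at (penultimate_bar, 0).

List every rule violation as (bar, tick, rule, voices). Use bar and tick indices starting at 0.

bar 0: v0=E3 v1=E4 v2=G4 downbeat m3
bar 1: v0=F3 v1=D4 v2=C4 downbeat P5
bar 2: v0=G3 v1=B3 v2=G4 downbeat P8
bar 3: v0=E3 v1=C4 v2=D4 downbeat m7
bar 4: v0=G3 v1=G4 v2=G4 downbeat P8
bar 5: v0=F3 v1=A3 v2=C4 downbeat P5
bar 6: v0=D3 v1=B3 v2=D4 downbeat P8
bar 7: v0=E3 v1=E4 v2=G4 downbeat m3
  -> R5 @ bar 0 tick 0 v(0, 2): opens on m3
  -> R3 @ bar 1 tick 0 v(1, 2): D4 above C4
  -> R3 @ bar 1 tick 1 v(1, 2): D4 above C4
  -> R3 @ bar 1 tick 2 v(1, 2): D4 above C4
  -> R3 @ bar 1 tick 3 v(1, 2): D4 above C4
  -> R2 @ bar 2 tick 0 v(0, 2): F3/C4 P5 -> G3/G4 P8 similar
  -> R4 @ bar 3 tick 0 v(0, 2): E3/D4 m7 untreated
  -> R2 @ bar 4 tick 0 v(0, 1): E3/C4 m6 -> G3/G4 P8 similar
  -> R2 @ bar 4 tick 0 v(0, 2): E3/D4 m7 -> G3/G4 P8 similar
  -> R2 @ bar 4 tick 0 v(1, 2): C4/D4 M2 -> G4/G4 P1 similar
  -> R2 @ bar 5 tick 0 v(0, 2): G3/G4 P8 -> F3/C4 P5 similar
  -> R7 @ bar 5 tick 0 v(1,): G4->A3 leap 10st
  -> R8 @ bar 6 tick 0 v(0, 2): penult P8 not 3rd/6th
  -> R2 @ bar 7 tick 0 v(0, 1): D3/B3 M6 -> E3/E4 P8 similar
  -> R6 @ bar 7 tick 3 v(0, 2): closes on m3

(0, 0, R5, (0, 2))
(1, 0, R3, (1, 2))
(1, 1, R3, (1, 2))
(1, 2, R3, (1, 2))
(1, 3, R3, (1, 2))
(2, 0, R2, (0, 2))
(3, 0, R4, (0, 2))
(4, 0, R2, (0, 1))
(4, 0, R2, (0, 2))
(4, 0, R2, (1, 2))
(5, 0, R2, (0, 2))
(5, 0, R7, (1,))
(6, 0, R8, (0, 2))
(7, 0, R2, (0, 1))
(7, 3, R6, (0, 2))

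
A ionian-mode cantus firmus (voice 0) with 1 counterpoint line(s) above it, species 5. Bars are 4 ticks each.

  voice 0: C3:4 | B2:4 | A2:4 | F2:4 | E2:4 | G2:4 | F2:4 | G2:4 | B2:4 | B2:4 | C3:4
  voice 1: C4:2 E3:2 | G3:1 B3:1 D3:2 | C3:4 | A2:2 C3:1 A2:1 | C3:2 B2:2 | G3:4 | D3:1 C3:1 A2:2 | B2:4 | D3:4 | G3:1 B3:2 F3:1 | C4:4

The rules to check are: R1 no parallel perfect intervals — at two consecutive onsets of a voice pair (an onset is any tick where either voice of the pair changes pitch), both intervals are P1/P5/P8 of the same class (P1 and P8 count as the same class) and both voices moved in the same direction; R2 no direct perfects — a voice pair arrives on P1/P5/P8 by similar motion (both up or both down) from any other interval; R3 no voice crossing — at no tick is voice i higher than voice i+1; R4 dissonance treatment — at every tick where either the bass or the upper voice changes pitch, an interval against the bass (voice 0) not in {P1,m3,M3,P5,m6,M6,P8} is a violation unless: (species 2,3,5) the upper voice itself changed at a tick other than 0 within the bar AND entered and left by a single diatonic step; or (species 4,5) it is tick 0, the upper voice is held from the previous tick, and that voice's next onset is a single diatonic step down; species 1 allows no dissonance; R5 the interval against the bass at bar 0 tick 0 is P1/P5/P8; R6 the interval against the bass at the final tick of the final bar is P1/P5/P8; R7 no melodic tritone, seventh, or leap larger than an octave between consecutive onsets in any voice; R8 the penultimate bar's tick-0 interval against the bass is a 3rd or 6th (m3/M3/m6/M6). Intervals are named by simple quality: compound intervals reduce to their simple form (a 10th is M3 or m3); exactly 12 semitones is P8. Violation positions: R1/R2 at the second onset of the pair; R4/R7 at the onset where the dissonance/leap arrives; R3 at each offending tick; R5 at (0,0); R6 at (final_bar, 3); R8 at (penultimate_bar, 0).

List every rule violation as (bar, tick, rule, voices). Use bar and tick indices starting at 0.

bar 0: v0=C3 v1=C4 downbeat P8
bar 1: v0=B2 v1=G3 downbeat m6
bar 2: v0=A2 v1=C3 downbeat m3
bar 3: v0=F2 v1=A2 downbeat M3
bar 4: v0=E2 v1=C3 downbeat m6
bar 5: v0=G2 v1=G3 downbeat P8
bar 6: v0=F2 v1=D3 downbeat M6
bar 7: v0=G2 v1=B2 downbeat M3
bar 8: v0=B2 v1=D3 downbeat m3
bar 9: v0=B2 v1=G3 downbeat m6
bar 10: v0=C3 v1=C4 downbeat P8
  -> R2 @ bar 5 tick 0 v(0, 1): E2/B2 P5 -> G2/G3 P8 similar
  -> R4 @ bar 9 tick 3 v(0, 1): B2/F3 TT untreated
  -> R7 @ bar 9 tick 3 v(1,): B3->F3 leap 6st
  -> R2 @ bar 10 tick 0 v(0, 1): B2/F3 TT -> C3/C4 P8 similar

(5, 0, R2, (0, 1))
(9, 3, R4, (0, 1))
(9, 3, R7, (1,))
(10, 0, R2, (0, 1))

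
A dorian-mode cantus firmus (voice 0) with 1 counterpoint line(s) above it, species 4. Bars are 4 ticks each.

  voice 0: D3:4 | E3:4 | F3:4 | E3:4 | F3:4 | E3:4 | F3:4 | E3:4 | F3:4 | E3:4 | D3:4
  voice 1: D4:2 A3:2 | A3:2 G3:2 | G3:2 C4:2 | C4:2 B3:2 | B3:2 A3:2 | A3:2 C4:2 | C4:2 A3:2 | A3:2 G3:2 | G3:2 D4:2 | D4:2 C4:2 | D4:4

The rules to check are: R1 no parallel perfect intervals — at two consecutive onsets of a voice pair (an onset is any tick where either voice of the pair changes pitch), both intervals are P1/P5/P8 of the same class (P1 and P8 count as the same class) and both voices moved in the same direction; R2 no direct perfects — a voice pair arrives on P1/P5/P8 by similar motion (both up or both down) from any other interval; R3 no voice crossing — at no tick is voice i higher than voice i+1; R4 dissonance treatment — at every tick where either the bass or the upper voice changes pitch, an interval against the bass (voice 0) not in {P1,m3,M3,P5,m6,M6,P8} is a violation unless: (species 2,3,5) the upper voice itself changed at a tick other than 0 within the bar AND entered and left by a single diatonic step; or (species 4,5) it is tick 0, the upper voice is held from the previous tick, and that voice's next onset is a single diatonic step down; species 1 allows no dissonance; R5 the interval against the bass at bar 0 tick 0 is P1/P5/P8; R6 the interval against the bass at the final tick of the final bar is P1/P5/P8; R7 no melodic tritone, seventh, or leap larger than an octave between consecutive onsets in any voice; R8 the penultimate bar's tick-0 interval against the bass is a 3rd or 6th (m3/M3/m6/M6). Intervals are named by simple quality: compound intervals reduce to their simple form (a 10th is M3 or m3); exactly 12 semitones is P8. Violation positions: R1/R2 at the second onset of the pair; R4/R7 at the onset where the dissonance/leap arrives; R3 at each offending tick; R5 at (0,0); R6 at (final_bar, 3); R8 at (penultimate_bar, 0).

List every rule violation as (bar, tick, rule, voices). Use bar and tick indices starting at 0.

bar 0: v0=D3 v1=D4 downbeat P8
bar 1: v0=E3 v1=A3 downbeat P4
bar 2: v0=F3 v1=G3 downbeat M2
bar 3: v0=E3 v1=C4 downbeat m6
bar 4: v0=F3 v1=B3 downbeat TT
bar 5: v0=E3 v1=A3 downbeat P4
bar 6: v0=F3 v1=C4 downbeat P5
bar 7: v0=E3 v1=A3 downbeat P4
bar 8: v0=F3 v1=G3 downbeat M2
bar 9: v0=E3 v1=D4 downbeat m7
bar 10: v0=D3 v1=D4 downbeat P8
  -> R4 @ bar 2 tick 0 v(0, 1): F3/G3 M2 untreated
  -> R4 @ bar 5 tick 0 v(0, 1): E3/A3 P4 untreated
  -> R4 @ bar 8 tick 0 v(0, 1): F3/G3 M2 untreated
  -> R8 @ bar 9 tick 0 v(0, 1): penult m7 not 3rd/6th

(2, 0, R4, (0, 1))
(5, 0, R4, (0, 1))
(8, 0, R4, (0, 1))
(9, 0, R8, (0, 1))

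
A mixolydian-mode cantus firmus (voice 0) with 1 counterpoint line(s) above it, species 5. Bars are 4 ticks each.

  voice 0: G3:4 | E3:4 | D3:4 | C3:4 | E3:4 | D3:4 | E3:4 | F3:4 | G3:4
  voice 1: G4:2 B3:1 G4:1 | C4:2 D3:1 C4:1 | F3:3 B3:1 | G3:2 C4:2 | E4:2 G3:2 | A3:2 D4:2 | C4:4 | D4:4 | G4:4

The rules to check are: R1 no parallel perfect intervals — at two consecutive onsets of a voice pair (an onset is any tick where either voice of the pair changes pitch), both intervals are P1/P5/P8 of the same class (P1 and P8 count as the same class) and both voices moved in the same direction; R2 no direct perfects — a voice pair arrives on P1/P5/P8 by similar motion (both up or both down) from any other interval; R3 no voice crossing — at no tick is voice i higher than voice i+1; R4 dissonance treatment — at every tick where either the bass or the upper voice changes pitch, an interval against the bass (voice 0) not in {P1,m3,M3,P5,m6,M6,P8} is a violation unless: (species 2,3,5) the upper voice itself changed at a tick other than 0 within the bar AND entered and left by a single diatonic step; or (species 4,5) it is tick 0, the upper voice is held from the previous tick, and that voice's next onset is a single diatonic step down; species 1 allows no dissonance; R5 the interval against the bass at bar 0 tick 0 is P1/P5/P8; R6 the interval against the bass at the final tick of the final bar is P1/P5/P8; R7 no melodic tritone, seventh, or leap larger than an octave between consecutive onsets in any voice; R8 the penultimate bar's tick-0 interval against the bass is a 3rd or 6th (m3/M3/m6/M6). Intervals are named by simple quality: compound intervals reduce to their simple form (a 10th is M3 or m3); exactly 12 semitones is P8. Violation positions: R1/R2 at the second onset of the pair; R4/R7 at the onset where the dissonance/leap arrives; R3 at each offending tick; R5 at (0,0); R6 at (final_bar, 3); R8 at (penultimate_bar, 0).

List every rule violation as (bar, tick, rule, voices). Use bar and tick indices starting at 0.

(1, 2, R3, (0, 1))
(1, 2, R4, (0, 1))
(1, 2, R7, (1,))
(1, 3, R7, (1,))
(2, 3, R7, (1,))
(3, 0, R2, (0, 1))
(4, 0, R1, (0, 1))
(8, 0, R2, (0, 1))

bar 0: v0=G3 v1=G4 downbeat P8
bar 1: v0=E3 v1=C4 downbeat m6
bar 2: v0=D3 v1=F3 downbeat m3
bar 3: v0=C3 v1=G3 downbeat P5
bar 4: v0=E3 v1=E4 downbeat P8
bar 5: v0=D3 v1=A3 downbeat P5
bar 6: v0=E3 v1=C4 downbeat m6
bar 7: v0=F3 v1=D4 downbeat M6
bar 8: v0=G3 v1=G4 downbeat P8
  -> R3 @ bar 1 tick 2 v(0, 1): E3 above D3
  -> R4 @ bar 1 tick 2 v(0, 1): E3/D3 M2 untreated
  -> R7 @ bar 1 tick 2 v(1,): C4->D3 leap 10st
  -> R7 @ bar 1 tick 3 v(1,): D3->C4 leap 10st
  -> R7 @ bar 2 tick 3 v(1,): F3->B3 leap 6st
  -> R2 @ bar 3 tick 0 v(0, 1): D3/B3 M6 -> C3/G3 P5 similar
  -> R1 @ bar 4 tick 0 v(0, 1): C3/C4 P8 -> E3/E4 P8 similar
  -> R2 @ bar 8 tick 0 v(0, 1): F3/D4 M6 -> G3/G4 P8 similar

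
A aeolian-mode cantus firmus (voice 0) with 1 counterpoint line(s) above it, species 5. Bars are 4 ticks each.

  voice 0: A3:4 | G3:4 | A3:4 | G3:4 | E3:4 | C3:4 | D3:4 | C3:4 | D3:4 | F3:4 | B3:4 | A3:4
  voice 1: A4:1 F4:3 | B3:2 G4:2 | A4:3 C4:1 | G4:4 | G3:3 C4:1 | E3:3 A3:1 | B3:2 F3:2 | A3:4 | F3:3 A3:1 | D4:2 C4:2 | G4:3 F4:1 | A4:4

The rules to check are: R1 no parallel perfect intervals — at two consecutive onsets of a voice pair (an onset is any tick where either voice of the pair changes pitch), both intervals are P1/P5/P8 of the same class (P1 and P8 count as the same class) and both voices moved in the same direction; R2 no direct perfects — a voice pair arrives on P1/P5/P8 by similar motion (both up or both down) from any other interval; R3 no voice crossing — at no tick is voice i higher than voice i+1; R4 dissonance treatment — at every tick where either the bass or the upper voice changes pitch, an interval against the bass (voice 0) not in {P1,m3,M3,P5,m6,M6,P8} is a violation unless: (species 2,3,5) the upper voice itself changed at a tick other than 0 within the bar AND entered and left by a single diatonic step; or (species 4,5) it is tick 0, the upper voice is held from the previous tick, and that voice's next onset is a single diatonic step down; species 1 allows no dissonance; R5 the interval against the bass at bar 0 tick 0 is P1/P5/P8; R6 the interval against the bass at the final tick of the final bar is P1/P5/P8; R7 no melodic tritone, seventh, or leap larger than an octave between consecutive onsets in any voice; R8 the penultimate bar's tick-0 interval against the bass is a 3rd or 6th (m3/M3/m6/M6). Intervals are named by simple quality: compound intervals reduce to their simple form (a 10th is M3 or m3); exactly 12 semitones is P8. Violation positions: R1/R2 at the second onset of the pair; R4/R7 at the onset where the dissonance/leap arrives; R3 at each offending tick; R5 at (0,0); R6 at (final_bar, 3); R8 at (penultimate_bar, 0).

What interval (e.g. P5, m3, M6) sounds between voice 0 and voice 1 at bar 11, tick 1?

P8

voice 0=A3 voice 1=A4 -> P8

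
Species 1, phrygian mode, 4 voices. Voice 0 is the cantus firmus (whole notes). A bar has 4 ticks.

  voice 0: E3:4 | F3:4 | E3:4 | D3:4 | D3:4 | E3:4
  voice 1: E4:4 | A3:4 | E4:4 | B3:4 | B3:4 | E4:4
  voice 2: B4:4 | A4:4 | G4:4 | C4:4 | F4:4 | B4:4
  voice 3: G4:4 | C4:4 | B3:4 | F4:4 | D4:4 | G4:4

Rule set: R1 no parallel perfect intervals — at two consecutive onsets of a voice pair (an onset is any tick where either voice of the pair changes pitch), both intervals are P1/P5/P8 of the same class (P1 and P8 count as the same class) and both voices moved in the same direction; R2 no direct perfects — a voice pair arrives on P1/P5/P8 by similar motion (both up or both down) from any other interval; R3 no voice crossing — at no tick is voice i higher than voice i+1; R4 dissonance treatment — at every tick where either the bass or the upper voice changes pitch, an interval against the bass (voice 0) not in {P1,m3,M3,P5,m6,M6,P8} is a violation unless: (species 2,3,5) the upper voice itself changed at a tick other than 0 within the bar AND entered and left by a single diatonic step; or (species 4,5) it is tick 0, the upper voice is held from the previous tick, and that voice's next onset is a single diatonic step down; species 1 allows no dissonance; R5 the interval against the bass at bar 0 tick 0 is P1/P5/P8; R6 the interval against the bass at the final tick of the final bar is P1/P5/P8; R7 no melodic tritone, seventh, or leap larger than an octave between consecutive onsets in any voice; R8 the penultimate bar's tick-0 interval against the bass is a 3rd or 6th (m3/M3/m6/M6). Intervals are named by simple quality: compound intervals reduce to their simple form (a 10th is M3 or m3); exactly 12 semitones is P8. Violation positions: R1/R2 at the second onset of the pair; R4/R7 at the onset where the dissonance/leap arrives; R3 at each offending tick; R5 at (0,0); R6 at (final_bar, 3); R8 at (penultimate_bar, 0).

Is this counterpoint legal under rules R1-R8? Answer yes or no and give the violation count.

bar 0: v0=E3 v1=E4 v2=B4 v3=G4 (m3)
bar 1: v0=F3 v1=A3 v2=A4 v3=C4 (P5)
bar 2: v0=E3 v1=E4 v2=G4 v3=B3 (P5)
bar 3: v0=D3 v1=B3 v2=C4 v3=F4 (m3)
bar 4: v0=D3 v1=B3 v2=F4 v3=D4 (P8)
bar 5: v0=E3 v1=E4 v2=B4 v3=G4 (m3)
  R3 @ bar0.0: B4 above G4
  R5 @ bar0.0: opens on m3
  R3 @ bar0.1: B4 above G4
  R3 @ bar0.2: B4 above G4
  R3 @ bar0.3: B4 above G4
  R2 @ bar1.0: E4/B4 P5 -> A3/A4 P8 similar
  R3 @ bar1.0: A4 above C4
  R3 @ bar1.1: A4 above C4
  R3 @ bar1.2: A4 above C4
  R3 @ bar1.3: A4 above C4
  R1 @ bar2.0: F3/C4 P5 -> E3/B3 P5 similar
  R3 @ bar2.0: G4 above B3
  R3 @ bar2.1: G4 above B3
  R3 @ bar2.2: G4 above B3
  R3 @ bar2.3: G4 above B3
  R4 @ bar3.0: D3/C4 m7 untreated
  R7 @ bar3.0: B3->F4 leap 6st
  R3 @ bar4.0: F4 above D4
  R8 @ bar4.0: penult P8 not 3rd/6th
  R3 @ bar4.1: F4 above D4
  R3 @ bar4.2: F4 above D4
  R3 @ bar4.3: F4 above D4
  R2 @ bar5.0: D3/B3 M6 -> E3/E4 P8 similar
  R2 @ bar5.0: D3/F4 m3 -> E3/B4 P5 similar
  R2 @ bar5.0: B3/F4 TT -> E4/B4 P5 similar
  R3 @ bar5.0: B4 above G4
  R7 @ bar5.0: F4->B4 leap 6st
  R3 @ bar5.1: B4 above G4
  R3 @ bar5.2: B4 above G4
  R3 @ bar5.3: B4 above G4
  R6 @ bar5.3: closes on m3

No (31 violations)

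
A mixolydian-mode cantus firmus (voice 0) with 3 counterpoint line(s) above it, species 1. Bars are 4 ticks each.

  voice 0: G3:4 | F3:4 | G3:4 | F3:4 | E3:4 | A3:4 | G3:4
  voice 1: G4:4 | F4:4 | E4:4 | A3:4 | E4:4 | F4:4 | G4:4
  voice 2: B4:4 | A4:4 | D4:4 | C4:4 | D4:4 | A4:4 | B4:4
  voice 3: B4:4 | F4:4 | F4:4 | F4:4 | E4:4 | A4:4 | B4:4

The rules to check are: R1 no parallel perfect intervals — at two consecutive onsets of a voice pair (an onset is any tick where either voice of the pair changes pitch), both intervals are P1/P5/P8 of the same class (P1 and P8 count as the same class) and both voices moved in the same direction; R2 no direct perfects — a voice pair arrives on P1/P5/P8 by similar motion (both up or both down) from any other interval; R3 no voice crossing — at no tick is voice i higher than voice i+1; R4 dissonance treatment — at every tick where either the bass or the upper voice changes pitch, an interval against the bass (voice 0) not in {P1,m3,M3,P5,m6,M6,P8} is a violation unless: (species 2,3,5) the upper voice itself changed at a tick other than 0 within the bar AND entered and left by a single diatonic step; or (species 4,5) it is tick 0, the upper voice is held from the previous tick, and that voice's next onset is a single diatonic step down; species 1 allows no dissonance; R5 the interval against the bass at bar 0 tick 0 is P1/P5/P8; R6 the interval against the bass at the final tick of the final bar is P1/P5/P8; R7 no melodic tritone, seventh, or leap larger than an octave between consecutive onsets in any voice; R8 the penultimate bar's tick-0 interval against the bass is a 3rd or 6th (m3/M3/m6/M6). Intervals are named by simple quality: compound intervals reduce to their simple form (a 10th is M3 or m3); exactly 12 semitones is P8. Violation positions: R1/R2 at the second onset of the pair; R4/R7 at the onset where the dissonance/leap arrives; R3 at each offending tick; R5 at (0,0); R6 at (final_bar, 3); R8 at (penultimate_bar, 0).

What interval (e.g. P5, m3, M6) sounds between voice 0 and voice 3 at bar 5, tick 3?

P8

voice 0=A3 voice 3=A4 -> P8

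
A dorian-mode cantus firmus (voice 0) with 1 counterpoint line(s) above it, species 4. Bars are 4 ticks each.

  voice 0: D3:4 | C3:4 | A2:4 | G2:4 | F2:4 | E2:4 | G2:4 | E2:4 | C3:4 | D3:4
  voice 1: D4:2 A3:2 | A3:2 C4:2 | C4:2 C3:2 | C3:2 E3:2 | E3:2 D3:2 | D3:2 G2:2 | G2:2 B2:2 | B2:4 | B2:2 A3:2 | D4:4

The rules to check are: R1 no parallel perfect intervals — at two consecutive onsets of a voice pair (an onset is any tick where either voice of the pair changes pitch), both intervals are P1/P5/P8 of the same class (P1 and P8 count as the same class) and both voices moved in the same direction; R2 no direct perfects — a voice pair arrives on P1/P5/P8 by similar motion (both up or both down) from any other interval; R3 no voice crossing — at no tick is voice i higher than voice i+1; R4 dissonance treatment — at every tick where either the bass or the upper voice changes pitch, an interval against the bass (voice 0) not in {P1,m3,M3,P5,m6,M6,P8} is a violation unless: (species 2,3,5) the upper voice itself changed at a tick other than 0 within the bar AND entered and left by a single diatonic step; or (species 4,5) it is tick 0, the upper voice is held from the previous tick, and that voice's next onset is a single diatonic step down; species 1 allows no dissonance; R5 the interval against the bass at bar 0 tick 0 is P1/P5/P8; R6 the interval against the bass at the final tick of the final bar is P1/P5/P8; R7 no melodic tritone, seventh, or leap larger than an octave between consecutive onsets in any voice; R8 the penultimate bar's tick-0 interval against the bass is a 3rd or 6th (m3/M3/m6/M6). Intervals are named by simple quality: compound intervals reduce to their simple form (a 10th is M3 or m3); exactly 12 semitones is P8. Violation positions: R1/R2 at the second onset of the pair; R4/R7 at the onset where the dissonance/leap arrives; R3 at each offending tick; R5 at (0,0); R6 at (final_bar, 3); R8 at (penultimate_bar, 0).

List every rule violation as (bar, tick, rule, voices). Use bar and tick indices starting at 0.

bar 0: v0=D3 v1=D4 downbeat P8
bar 1: v0=C3 v1=A3 downbeat M6
bar 2: v0=A2 v1=C4 downbeat m3
bar 3: v0=G2 v1=C3 downbeat P4
bar 4: v0=F2 v1=E3 downbeat M7
bar 5: v0=E2 v1=D3 downbeat m7
bar 6: v0=G2 v1=G2 downbeat P1
bar 7: v0=E2 v1=B2 downbeat P5
bar 8: v0=C3 v1=B2 downbeat m2
bar 9: v0=D3 v1=D4 downbeat P8
  -> R4 @ bar 3 tick 0 v(0, 1): G2/C3 P4 untreated
  -> R4 @ bar 5 tick 0 v(0, 1): E2/D3 m7 untreated
  -> R3 @ bar 8 tick 0 v(0, 1): C3 above B2
  -> R4 @ bar 8 tick 0 v(0, 1): C3/B2 m2 untreated
  -> R8 @ bar 8 tick 0 v(0, 1): penult m2 not 3rd/6th
  -> R3 @ bar 8 tick 1 v(0, 1): C3 above B2
  -> R7 @ bar 8 tick 2 v(1,): B2->A3 leap 10st
  -> R2 @ bar 9 tick 0 v(0, 1): C3/A3 M6 -> D3/D4 P8 similar

(3, 0, R4, (0, 1))
(5, 0, R4, (0, 1))
(8, 0, R3, (0, 1))
(8, 0, R4, (0, 1))
(8, 0, R8, (0, 1))
(8, 1, R3, (0, 1))
(8, 2, R7, (1,))
(9, 0, R2, (0, 1))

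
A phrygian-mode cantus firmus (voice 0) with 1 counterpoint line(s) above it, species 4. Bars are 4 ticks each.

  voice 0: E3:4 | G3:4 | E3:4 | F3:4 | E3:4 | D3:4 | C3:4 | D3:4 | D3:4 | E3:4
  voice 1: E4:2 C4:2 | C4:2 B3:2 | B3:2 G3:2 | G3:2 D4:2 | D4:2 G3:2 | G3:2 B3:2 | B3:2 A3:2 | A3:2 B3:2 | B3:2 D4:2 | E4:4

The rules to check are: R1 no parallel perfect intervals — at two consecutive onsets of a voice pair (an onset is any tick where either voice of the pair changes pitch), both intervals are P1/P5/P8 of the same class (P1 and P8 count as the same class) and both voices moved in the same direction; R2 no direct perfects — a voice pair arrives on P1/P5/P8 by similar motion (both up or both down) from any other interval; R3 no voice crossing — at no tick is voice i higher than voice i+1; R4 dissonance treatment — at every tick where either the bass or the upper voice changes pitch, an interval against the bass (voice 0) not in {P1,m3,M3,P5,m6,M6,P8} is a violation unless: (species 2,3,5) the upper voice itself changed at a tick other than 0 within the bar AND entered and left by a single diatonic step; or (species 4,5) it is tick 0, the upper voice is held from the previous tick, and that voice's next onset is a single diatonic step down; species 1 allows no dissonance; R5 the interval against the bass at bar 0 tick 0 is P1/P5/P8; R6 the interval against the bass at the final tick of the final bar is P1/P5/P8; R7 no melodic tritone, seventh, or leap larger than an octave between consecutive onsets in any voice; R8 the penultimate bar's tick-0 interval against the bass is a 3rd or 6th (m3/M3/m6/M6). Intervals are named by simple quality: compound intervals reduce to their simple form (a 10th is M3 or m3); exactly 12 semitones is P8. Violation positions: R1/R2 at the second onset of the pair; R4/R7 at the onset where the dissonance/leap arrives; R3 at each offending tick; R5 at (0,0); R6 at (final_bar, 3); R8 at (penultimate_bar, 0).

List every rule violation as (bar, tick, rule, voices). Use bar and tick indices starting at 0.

bar 0: v0=E3 v1=E4 downbeat P8
bar 1: v0=G3 v1=C4 downbeat P4
bar 2: v0=E3 v1=B3 downbeat P5
bar 3: v0=F3 v1=G3 downbeat M2
bar 4: v0=E3 v1=D4 downbeat m7
bar 5: v0=D3 v1=G3 downbeat P4
bar 6: v0=C3 v1=B3 downbeat M7
bar 7: v0=D3 v1=A3 downbeat P5
bar 8: v0=D3 v1=B3 downbeat M6
bar 9: v0=E3 v1=E4 downbeat P8
  -> R4 @ bar 3 tick 0 v(0, 1): F3/G3 M2 untreated
  -> R4 @ bar 4 tick 0 v(0, 1): E3/D4 m7 untreated
  -> R4 @ bar 5 tick 0 v(0, 1): D3/G3 P4 untreated
  -> R1 @ bar 9 tick 0 v(0, 1): D3/D4 P8 -> E3/E4 P8 similar

(3, 0, R4, (0, 1))
(4, 0, R4, (0, 1))
(5, 0, R4, (0, 1))
(9, 0, R1, (0, 1))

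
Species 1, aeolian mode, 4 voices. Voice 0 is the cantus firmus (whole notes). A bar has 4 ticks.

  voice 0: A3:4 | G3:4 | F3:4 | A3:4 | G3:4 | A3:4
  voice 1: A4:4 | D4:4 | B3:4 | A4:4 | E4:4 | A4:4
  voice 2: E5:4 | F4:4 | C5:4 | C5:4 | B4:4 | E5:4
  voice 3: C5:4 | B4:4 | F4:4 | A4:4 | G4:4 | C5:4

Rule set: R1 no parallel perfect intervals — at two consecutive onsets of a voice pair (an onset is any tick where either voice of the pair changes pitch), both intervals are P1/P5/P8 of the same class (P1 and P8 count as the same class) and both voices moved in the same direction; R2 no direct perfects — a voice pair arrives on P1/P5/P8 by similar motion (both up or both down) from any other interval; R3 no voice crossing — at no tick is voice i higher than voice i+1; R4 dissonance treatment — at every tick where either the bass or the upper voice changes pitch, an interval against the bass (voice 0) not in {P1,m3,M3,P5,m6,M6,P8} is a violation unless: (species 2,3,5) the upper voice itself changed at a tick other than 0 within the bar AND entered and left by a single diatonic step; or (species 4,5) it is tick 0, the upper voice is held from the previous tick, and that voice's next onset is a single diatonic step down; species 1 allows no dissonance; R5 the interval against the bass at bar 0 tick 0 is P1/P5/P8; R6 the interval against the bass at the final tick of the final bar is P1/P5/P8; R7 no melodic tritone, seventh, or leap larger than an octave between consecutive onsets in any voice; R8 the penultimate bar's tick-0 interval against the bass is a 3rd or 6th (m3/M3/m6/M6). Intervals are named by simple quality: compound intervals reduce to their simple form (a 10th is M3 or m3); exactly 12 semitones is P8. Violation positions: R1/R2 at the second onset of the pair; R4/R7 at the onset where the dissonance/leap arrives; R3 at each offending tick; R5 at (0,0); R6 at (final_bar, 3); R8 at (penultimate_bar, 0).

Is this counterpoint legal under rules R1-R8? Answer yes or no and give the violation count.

No (38 violations)

bar 0: v0=A3 v1=A4 v2=E5 v3=C5 (m3)
bar 1: v0=G3 v1=D4 v2=F4 v3=B4 (M3)
bar 2: v0=F3 v1=B3 v2=C5 v3=F4 (P8)
bar 3: v0=A3 v1=A4 v2=C5 v3=A4 (P8)
bar 4: v0=G3 v1=E4 v2=B4 v3=G4 (P8)
bar 5: v0=A3 v1=A4 v2=E5 v3=C5 (m3)
  R3 @ bar0.0: E5 above C5
  R5 @ bar0.0: opens on m3
  R3 @ bar0.1: E5 above C5
  R3 @ bar0.2: E5 above C5
  R3 @ bar0.3: E5 above C5
  R2 @ bar1.0: A3/A4 P8 -> G3/D4 P5 similar
  R4 @ bar1.0: G3/F4 m7 untreated
  R7 @ bar1.0: E5->F4 leap 11st
  R2 @ bar2.0: G3/B4 M3 -> F3/F4 P8 similar
  R3 @ bar2.0: C5 above F4
  R4 @ bar2.0: F3/B3 TT untreated
  R7 @ bar2.0: B4->F4 leap 6st
  R3 @ bar2.1: C5 above F4
  R3 @ bar2.2: C5 above F4
  R3 @ bar2.3: C5 above F4
  R1 @ bar3.0: F3/F4 P8 -> A3/A4 P8 similar
  R2 @ bar3.0: F3/B3 TT -> A3/A4 P8 similar
  R2 @ bar3.0: B3/F4 TT -> A4/A4 P1 similar
  R3 @ bar3.0: C5 above A4
  R7 @ bar3.0: B3->A4 leap 10st
  R3 @ bar3.1: C5 above A4
  R3 @ bar3.2: C5 above A4
  R3 @ bar3.3: C5 above A4
  R1 @ bar4.0: A3/A4 P8 -> G3/G4 P8 similar
  R2 @ bar4.0: A4/C5 m3 -> E4/B4 P5 similar
  R3 @ bar4.0: B4 above G4
  R8 @ bar4.0: penult P8 not 3rd/6th
  R3 @ bar4.1: B4 above G4
  R3 @ bar4.2: B4 above G4
  R3 @ bar4.3: B4 above G4
  R1 @ bar5.0: E4/B4 P5 -> A4/E5 P5 similar
  R2 @ bar5.0: G3/E4 M6 -> A3/A4 P8 similar
  R2 @ bar5.0: G3/B4 M3 -> A3/E5 P5 similar
  R3 @ bar5.0: E5 above C5
  R3 @ bar5.1: E5 above C5
  R3 @ bar5.2: E5 above C5
  R3 @ bar5.3: E5 above C5
  R6 @ bar5.3: closes on m3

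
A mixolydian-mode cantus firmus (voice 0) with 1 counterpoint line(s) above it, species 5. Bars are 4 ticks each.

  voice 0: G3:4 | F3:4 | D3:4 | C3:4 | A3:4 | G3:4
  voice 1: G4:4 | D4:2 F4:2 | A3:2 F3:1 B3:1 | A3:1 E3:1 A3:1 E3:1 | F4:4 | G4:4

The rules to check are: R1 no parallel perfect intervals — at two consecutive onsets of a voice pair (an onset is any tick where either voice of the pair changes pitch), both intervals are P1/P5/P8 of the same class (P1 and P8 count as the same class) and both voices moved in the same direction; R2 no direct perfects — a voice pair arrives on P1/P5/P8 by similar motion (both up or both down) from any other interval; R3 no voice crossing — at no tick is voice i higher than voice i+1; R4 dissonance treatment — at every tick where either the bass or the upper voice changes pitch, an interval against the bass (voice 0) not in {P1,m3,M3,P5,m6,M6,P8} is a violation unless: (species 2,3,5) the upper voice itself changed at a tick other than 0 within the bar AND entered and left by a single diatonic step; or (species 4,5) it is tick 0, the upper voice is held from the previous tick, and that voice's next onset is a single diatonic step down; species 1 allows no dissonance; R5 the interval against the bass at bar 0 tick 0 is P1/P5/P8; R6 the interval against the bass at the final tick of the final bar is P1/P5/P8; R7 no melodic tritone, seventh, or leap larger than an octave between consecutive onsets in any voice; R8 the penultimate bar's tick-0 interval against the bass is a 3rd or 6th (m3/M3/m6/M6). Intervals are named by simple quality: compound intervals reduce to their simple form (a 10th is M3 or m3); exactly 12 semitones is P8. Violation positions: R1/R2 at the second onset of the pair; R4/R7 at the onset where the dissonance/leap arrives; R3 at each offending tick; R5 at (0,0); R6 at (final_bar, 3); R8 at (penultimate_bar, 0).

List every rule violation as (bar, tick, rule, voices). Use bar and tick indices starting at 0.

bar 0: v0=G3 v1=G4 downbeat P8
bar 1: v0=F3 v1=D4 downbeat M6
bar 2: v0=D3 v1=A3 downbeat P5
bar 3: v0=C3 v1=A3 downbeat M6
bar 4: v0=A3 v1=F4 downbeat m6
bar 5: v0=G3 v1=G4 downbeat P8
  -> R2 @ bar 2 tick 0 v(0, 1): F3/F4 P8 -> D3/A3 P5 similar
  -> R7 @ bar 2 tick 3 v(1,): F3->B3 leap 6st
  -> R7 @ bar 4 tick 0 v(1,): E3->F4 leap 13st

(2, 0, R2, (0, 1))
(2, 3, R7, (1,))
(4, 0, R7, (1,))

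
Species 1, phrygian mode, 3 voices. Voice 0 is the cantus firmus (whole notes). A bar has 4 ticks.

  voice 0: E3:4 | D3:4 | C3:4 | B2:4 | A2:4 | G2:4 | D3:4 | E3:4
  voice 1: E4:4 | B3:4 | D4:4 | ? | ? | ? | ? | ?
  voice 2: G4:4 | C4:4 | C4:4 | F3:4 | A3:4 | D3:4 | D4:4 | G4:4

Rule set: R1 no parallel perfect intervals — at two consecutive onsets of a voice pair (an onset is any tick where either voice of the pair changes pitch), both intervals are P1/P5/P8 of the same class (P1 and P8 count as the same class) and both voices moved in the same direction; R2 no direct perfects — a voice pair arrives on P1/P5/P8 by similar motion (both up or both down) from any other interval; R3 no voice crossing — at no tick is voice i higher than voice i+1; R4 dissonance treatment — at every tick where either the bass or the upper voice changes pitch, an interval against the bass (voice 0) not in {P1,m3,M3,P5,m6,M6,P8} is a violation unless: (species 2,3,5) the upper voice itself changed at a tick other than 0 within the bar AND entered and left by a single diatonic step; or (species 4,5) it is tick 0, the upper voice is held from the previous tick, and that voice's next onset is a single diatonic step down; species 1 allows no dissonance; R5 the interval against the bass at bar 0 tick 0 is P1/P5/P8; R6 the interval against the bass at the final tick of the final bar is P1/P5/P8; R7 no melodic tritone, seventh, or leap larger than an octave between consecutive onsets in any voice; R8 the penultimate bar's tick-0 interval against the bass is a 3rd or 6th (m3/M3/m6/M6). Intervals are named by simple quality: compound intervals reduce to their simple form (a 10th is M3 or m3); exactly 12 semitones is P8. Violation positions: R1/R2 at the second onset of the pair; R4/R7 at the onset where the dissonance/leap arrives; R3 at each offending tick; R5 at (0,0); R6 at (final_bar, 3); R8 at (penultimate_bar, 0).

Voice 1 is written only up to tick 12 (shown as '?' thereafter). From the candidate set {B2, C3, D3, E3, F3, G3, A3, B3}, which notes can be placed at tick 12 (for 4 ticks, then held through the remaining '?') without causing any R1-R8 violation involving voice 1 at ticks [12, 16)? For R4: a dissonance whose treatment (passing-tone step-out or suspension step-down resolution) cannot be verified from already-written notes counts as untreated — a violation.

{D3}

B2: violates R2,R7
C3: violates R4,R7
D3: legal
E3: violates R4,R7
F3: violates R2,R4
G3: violates R3
A3: violates R3,R4
B3: violates R2,R3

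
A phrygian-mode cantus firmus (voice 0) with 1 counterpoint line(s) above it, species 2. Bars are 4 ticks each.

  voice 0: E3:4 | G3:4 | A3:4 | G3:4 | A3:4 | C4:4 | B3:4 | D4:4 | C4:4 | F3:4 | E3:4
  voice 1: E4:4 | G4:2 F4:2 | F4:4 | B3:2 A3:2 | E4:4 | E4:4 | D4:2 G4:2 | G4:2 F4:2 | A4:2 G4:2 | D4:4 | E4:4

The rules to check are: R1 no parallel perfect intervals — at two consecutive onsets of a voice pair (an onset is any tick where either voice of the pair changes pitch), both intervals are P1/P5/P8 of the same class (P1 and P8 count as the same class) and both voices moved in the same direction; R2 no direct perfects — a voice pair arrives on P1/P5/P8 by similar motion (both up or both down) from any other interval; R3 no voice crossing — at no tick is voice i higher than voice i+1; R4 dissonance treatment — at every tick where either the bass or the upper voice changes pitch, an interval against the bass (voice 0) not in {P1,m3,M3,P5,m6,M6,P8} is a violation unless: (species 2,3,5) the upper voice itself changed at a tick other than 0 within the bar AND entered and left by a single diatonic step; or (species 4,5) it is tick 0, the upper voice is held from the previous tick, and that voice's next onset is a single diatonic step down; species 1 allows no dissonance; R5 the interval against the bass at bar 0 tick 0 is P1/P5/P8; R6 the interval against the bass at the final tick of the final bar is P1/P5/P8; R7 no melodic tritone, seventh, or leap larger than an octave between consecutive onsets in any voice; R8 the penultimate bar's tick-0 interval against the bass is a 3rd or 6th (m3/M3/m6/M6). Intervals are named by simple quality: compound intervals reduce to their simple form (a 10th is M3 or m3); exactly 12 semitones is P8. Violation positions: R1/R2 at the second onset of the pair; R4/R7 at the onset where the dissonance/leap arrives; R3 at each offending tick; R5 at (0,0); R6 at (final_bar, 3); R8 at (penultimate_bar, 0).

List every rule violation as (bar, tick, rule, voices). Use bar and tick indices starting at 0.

bar 0: v0=E3 v1=E4 downbeat P8
bar 1: v0=G3 v1=G4 downbeat P8
bar 2: v0=A3 v1=F4 downbeat m6
bar 3: v0=G3 v1=B3 downbeat M3
bar 4: v0=A3 v1=E4 downbeat P5
bar 5: v0=C4 v1=E4 downbeat M3
bar 6: v0=B3 v1=D4 downbeat m3
bar 7: v0=D4 v1=G4 downbeat P4
bar 8: v0=C4 v1=A4 downbeat M6
bar 9: v0=F3 v1=D4 downbeat M6
bar 10: v0=E3 v1=E4 downbeat P8
  -> R1 @ bar 1 tick 0 v(0, 1): E3/E4 P8 -> G3/G4 P8 similar
  -> R4 @ bar 1 tick 2 v(0, 1): G3/F4 m7 untreated
  -> R7 @ bar 3 tick 0 v(1,): F4->B3 leap 6st
  -> R4 @ bar 3 tick 2 v(0, 1): G3/A3 M2 untreated
  -> R2 @ bar 4 tick 0 v(0, 1): G3/A3 M2 -> A3/E4 P5 similar
  -> R4 @ bar 7 tick 0 v(0, 1): D4/G4 P4 untreated

(1, 0, R1, (0, 1))
(1, 2, R4, (0, 1))
(3, 0, R7, (1,))
(3, 2, R4, (0, 1))
(4, 0, R2, (0, 1))
(7, 0, R4, (0, 1))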